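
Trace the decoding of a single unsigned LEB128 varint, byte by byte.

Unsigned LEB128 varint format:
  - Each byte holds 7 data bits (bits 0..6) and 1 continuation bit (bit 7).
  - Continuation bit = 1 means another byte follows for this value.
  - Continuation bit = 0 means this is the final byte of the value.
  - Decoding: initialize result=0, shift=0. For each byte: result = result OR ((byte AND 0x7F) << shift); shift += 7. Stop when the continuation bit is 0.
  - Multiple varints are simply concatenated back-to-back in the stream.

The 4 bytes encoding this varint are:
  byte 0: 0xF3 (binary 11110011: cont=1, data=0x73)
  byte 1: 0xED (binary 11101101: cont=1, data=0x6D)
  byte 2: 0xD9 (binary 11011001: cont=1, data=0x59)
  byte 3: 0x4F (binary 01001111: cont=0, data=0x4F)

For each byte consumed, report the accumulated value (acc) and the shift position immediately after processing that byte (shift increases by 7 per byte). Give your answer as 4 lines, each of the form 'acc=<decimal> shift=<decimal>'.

byte 0=0xF3: payload=0x73=115, contrib = 115<<0 = 115; acc -> 115, shift -> 7
byte 1=0xED: payload=0x6D=109, contrib = 109<<7 = 13952; acc -> 14067, shift -> 14
byte 2=0xD9: payload=0x59=89, contrib = 89<<14 = 1458176; acc -> 1472243, shift -> 21
byte 3=0x4F: payload=0x4F=79, contrib = 79<<21 = 165675008; acc -> 167147251, shift -> 28

Answer: acc=115 shift=7
acc=14067 shift=14
acc=1472243 shift=21
acc=167147251 shift=28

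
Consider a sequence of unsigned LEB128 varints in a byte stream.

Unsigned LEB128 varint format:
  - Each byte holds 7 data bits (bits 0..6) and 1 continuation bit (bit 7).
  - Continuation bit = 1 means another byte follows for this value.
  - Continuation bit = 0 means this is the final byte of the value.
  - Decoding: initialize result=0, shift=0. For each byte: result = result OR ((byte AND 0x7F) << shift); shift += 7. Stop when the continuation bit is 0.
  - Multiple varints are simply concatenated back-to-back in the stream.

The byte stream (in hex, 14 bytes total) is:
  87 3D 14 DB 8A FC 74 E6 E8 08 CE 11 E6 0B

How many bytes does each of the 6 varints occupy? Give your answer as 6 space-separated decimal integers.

  byte[0]=0x87 cont=1 payload=0x07=7: acc |= 7<<0 -> acc=7 shift=7
  byte[1]=0x3D cont=0 payload=0x3D=61: acc |= 61<<7 -> acc=7815 shift=14 [end]
Varint 1: bytes[0:2] = 87 3D -> value 7815 (2 byte(s))
  byte[2]=0x14 cont=0 payload=0x14=20: acc |= 20<<0 -> acc=20 shift=7 [end]
Varint 2: bytes[2:3] = 14 -> value 20 (1 byte(s))
  byte[3]=0xDB cont=1 payload=0x5B=91: acc |= 91<<0 -> acc=91 shift=7
  byte[4]=0x8A cont=1 payload=0x0A=10: acc |= 10<<7 -> acc=1371 shift=14
  byte[5]=0xFC cont=1 payload=0x7C=124: acc |= 124<<14 -> acc=2032987 shift=21
  byte[6]=0x74 cont=0 payload=0x74=116: acc |= 116<<21 -> acc=245302619 shift=28 [end]
Varint 3: bytes[3:7] = DB 8A FC 74 -> value 245302619 (4 byte(s))
  byte[7]=0xE6 cont=1 payload=0x66=102: acc |= 102<<0 -> acc=102 shift=7
  byte[8]=0xE8 cont=1 payload=0x68=104: acc |= 104<<7 -> acc=13414 shift=14
  byte[9]=0x08 cont=0 payload=0x08=8: acc |= 8<<14 -> acc=144486 shift=21 [end]
Varint 4: bytes[7:10] = E6 E8 08 -> value 144486 (3 byte(s))
  byte[10]=0xCE cont=1 payload=0x4E=78: acc |= 78<<0 -> acc=78 shift=7
  byte[11]=0x11 cont=0 payload=0x11=17: acc |= 17<<7 -> acc=2254 shift=14 [end]
Varint 5: bytes[10:12] = CE 11 -> value 2254 (2 byte(s))
  byte[12]=0xE6 cont=1 payload=0x66=102: acc |= 102<<0 -> acc=102 shift=7
  byte[13]=0x0B cont=0 payload=0x0B=11: acc |= 11<<7 -> acc=1510 shift=14 [end]
Varint 6: bytes[12:14] = E6 0B -> value 1510 (2 byte(s))

Answer: 2 1 4 3 2 2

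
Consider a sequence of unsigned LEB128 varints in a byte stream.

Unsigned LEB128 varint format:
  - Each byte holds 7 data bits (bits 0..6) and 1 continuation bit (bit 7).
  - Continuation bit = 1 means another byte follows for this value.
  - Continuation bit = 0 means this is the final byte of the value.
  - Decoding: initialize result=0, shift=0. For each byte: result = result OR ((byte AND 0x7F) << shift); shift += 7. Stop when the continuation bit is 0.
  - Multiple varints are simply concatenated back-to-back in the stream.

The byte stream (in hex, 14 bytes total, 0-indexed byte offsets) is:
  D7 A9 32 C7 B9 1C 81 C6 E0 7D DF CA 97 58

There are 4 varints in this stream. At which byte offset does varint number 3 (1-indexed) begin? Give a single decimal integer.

  byte[0]=0xD7 cont=1 payload=0x57=87: acc |= 87<<0 -> acc=87 shift=7
  byte[1]=0xA9 cont=1 payload=0x29=41: acc |= 41<<7 -> acc=5335 shift=14
  byte[2]=0x32 cont=0 payload=0x32=50: acc |= 50<<14 -> acc=824535 shift=21 [end]
Varint 1: bytes[0:3] = D7 A9 32 -> value 824535 (3 byte(s))
  byte[3]=0xC7 cont=1 payload=0x47=71: acc |= 71<<0 -> acc=71 shift=7
  byte[4]=0xB9 cont=1 payload=0x39=57: acc |= 57<<7 -> acc=7367 shift=14
  byte[5]=0x1C cont=0 payload=0x1C=28: acc |= 28<<14 -> acc=466119 shift=21 [end]
Varint 2: bytes[3:6] = C7 B9 1C -> value 466119 (3 byte(s))
  byte[6]=0x81 cont=1 payload=0x01=1: acc |= 1<<0 -> acc=1 shift=7
  byte[7]=0xC6 cont=1 payload=0x46=70: acc |= 70<<7 -> acc=8961 shift=14
  byte[8]=0xE0 cont=1 payload=0x60=96: acc |= 96<<14 -> acc=1581825 shift=21
  byte[9]=0x7D cont=0 payload=0x7D=125: acc |= 125<<21 -> acc=263725825 shift=28 [end]
Varint 3: bytes[6:10] = 81 C6 E0 7D -> value 263725825 (4 byte(s))
  byte[10]=0xDF cont=1 payload=0x5F=95: acc |= 95<<0 -> acc=95 shift=7
  byte[11]=0xCA cont=1 payload=0x4A=74: acc |= 74<<7 -> acc=9567 shift=14
  byte[12]=0x97 cont=1 payload=0x17=23: acc |= 23<<14 -> acc=386399 shift=21
  byte[13]=0x58 cont=0 payload=0x58=88: acc |= 88<<21 -> acc=184935775 shift=28 [end]
Varint 4: bytes[10:14] = DF CA 97 58 -> value 184935775 (4 byte(s))

Answer: 6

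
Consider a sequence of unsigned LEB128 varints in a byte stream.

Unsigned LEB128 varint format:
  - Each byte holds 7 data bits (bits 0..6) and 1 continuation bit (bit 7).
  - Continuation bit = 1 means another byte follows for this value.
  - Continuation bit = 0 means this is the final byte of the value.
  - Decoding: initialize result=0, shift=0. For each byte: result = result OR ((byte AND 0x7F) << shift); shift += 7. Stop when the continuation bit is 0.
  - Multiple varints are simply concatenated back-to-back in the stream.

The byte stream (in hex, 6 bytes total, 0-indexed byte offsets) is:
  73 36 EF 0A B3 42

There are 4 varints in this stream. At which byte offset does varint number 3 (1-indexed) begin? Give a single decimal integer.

Answer: 2

Derivation:
  byte[0]=0x73 cont=0 payload=0x73=115: acc |= 115<<0 -> acc=115 shift=7 [end]
Varint 1: bytes[0:1] = 73 -> value 115 (1 byte(s))
  byte[1]=0x36 cont=0 payload=0x36=54: acc |= 54<<0 -> acc=54 shift=7 [end]
Varint 2: bytes[1:2] = 36 -> value 54 (1 byte(s))
  byte[2]=0xEF cont=1 payload=0x6F=111: acc |= 111<<0 -> acc=111 shift=7
  byte[3]=0x0A cont=0 payload=0x0A=10: acc |= 10<<7 -> acc=1391 shift=14 [end]
Varint 3: bytes[2:4] = EF 0A -> value 1391 (2 byte(s))
  byte[4]=0xB3 cont=1 payload=0x33=51: acc |= 51<<0 -> acc=51 shift=7
  byte[5]=0x42 cont=0 payload=0x42=66: acc |= 66<<7 -> acc=8499 shift=14 [end]
Varint 4: bytes[4:6] = B3 42 -> value 8499 (2 byte(s))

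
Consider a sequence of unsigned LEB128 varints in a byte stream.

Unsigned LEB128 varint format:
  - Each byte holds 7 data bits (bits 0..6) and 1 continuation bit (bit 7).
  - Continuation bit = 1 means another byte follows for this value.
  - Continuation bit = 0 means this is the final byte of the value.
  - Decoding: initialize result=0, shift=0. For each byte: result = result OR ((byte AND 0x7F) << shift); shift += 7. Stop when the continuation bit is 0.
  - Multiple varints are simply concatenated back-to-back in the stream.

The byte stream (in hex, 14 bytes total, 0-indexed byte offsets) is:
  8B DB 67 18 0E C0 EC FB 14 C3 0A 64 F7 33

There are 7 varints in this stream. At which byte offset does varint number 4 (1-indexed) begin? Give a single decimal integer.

Answer: 5

Derivation:
  byte[0]=0x8B cont=1 payload=0x0B=11: acc |= 11<<0 -> acc=11 shift=7
  byte[1]=0xDB cont=1 payload=0x5B=91: acc |= 91<<7 -> acc=11659 shift=14
  byte[2]=0x67 cont=0 payload=0x67=103: acc |= 103<<14 -> acc=1699211 shift=21 [end]
Varint 1: bytes[0:3] = 8B DB 67 -> value 1699211 (3 byte(s))
  byte[3]=0x18 cont=0 payload=0x18=24: acc |= 24<<0 -> acc=24 shift=7 [end]
Varint 2: bytes[3:4] = 18 -> value 24 (1 byte(s))
  byte[4]=0x0E cont=0 payload=0x0E=14: acc |= 14<<0 -> acc=14 shift=7 [end]
Varint 3: bytes[4:5] = 0E -> value 14 (1 byte(s))
  byte[5]=0xC0 cont=1 payload=0x40=64: acc |= 64<<0 -> acc=64 shift=7
  byte[6]=0xEC cont=1 payload=0x6C=108: acc |= 108<<7 -> acc=13888 shift=14
  byte[7]=0xFB cont=1 payload=0x7B=123: acc |= 123<<14 -> acc=2029120 shift=21
  byte[8]=0x14 cont=0 payload=0x14=20: acc |= 20<<21 -> acc=43972160 shift=28 [end]
Varint 4: bytes[5:9] = C0 EC FB 14 -> value 43972160 (4 byte(s))
  byte[9]=0xC3 cont=1 payload=0x43=67: acc |= 67<<0 -> acc=67 shift=7
  byte[10]=0x0A cont=0 payload=0x0A=10: acc |= 10<<7 -> acc=1347 shift=14 [end]
Varint 5: bytes[9:11] = C3 0A -> value 1347 (2 byte(s))
  byte[11]=0x64 cont=0 payload=0x64=100: acc |= 100<<0 -> acc=100 shift=7 [end]
Varint 6: bytes[11:12] = 64 -> value 100 (1 byte(s))
  byte[12]=0xF7 cont=1 payload=0x77=119: acc |= 119<<0 -> acc=119 shift=7
  byte[13]=0x33 cont=0 payload=0x33=51: acc |= 51<<7 -> acc=6647 shift=14 [end]
Varint 7: bytes[12:14] = F7 33 -> value 6647 (2 byte(s))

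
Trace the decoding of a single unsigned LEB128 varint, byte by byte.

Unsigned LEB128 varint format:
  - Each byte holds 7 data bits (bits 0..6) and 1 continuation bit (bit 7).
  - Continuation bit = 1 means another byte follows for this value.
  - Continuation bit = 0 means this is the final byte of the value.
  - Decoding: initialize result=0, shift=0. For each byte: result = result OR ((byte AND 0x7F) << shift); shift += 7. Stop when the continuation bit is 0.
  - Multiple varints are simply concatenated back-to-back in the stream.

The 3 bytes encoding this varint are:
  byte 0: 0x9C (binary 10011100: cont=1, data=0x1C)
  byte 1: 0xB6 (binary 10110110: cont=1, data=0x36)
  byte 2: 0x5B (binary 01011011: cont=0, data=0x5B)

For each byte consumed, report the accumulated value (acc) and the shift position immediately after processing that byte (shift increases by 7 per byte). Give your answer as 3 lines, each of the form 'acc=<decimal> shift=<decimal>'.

Answer: acc=28 shift=7
acc=6940 shift=14
acc=1497884 shift=21

Derivation:
byte 0=0x9C: payload=0x1C=28, contrib = 28<<0 = 28; acc -> 28, shift -> 7
byte 1=0xB6: payload=0x36=54, contrib = 54<<7 = 6912; acc -> 6940, shift -> 14
byte 2=0x5B: payload=0x5B=91, contrib = 91<<14 = 1490944; acc -> 1497884, shift -> 21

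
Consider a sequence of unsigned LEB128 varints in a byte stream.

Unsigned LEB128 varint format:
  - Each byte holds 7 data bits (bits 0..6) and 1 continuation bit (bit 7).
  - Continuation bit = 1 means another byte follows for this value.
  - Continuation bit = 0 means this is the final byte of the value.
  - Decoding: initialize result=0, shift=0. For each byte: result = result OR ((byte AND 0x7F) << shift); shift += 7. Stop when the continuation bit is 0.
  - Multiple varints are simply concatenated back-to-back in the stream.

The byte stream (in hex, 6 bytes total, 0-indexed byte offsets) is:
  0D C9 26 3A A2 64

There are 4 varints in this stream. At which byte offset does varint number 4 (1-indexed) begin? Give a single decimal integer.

Answer: 4

Derivation:
  byte[0]=0x0D cont=0 payload=0x0D=13: acc |= 13<<0 -> acc=13 shift=7 [end]
Varint 1: bytes[0:1] = 0D -> value 13 (1 byte(s))
  byte[1]=0xC9 cont=1 payload=0x49=73: acc |= 73<<0 -> acc=73 shift=7
  byte[2]=0x26 cont=0 payload=0x26=38: acc |= 38<<7 -> acc=4937 shift=14 [end]
Varint 2: bytes[1:3] = C9 26 -> value 4937 (2 byte(s))
  byte[3]=0x3A cont=0 payload=0x3A=58: acc |= 58<<0 -> acc=58 shift=7 [end]
Varint 3: bytes[3:4] = 3A -> value 58 (1 byte(s))
  byte[4]=0xA2 cont=1 payload=0x22=34: acc |= 34<<0 -> acc=34 shift=7
  byte[5]=0x64 cont=0 payload=0x64=100: acc |= 100<<7 -> acc=12834 shift=14 [end]
Varint 4: bytes[4:6] = A2 64 -> value 12834 (2 byte(s))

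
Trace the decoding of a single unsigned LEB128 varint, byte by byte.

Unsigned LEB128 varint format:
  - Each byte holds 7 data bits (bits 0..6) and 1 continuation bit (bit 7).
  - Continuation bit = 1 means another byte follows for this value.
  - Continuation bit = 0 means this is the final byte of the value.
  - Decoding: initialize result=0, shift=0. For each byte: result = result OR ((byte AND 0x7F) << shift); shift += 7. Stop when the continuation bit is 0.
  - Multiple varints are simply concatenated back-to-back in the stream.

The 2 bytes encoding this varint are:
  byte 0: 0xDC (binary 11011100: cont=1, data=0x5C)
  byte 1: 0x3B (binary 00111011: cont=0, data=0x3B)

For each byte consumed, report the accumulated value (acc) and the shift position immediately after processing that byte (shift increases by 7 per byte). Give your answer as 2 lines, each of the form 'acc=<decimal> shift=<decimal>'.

Answer: acc=92 shift=7
acc=7644 shift=14

Derivation:
byte 0=0xDC: payload=0x5C=92, contrib = 92<<0 = 92; acc -> 92, shift -> 7
byte 1=0x3B: payload=0x3B=59, contrib = 59<<7 = 7552; acc -> 7644, shift -> 14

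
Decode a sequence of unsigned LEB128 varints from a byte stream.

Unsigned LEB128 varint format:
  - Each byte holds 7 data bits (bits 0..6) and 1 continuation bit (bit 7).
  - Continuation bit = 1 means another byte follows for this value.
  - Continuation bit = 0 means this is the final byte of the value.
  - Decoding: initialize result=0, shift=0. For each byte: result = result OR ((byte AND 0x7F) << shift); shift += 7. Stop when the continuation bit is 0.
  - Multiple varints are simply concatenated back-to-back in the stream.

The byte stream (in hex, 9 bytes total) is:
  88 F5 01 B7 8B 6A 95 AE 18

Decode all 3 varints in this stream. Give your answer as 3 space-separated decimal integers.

  byte[0]=0x88 cont=1 payload=0x08=8: acc |= 8<<0 -> acc=8 shift=7
  byte[1]=0xF5 cont=1 payload=0x75=117: acc |= 117<<7 -> acc=14984 shift=14
  byte[2]=0x01 cont=0 payload=0x01=1: acc |= 1<<14 -> acc=31368 shift=21 [end]
Varint 1: bytes[0:3] = 88 F5 01 -> value 31368 (3 byte(s))
  byte[3]=0xB7 cont=1 payload=0x37=55: acc |= 55<<0 -> acc=55 shift=7
  byte[4]=0x8B cont=1 payload=0x0B=11: acc |= 11<<7 -> acc=1463 shift=14
  byte[5]=0x6A cont=0 payload=0x6A=106: acc |= 106<<14 -> acc=1738167 shift=21 [end]
Varint 2: bytes[3:6] = B7 8B 6A -> value 1738167 (3 byte(s))
  byte[6]=0x95 cont=1 payload=0x15=21: acc |= 21<<0 -> acc=21 shift=7
  byte[7]=0xAE cont=1 payload=0x2E=46: acc |= 46<<7 -> acc=5909 shift=14
  byte[8]=0x18 cont=0 payload=0x18=24: acc |= 24<<14 -> acc=399125 shift=21 [end]
Varint 3: bytes[6:9] = 95 AE 18 -> value 399125 (3 byte(s))

Answer: 31368 1738167 399125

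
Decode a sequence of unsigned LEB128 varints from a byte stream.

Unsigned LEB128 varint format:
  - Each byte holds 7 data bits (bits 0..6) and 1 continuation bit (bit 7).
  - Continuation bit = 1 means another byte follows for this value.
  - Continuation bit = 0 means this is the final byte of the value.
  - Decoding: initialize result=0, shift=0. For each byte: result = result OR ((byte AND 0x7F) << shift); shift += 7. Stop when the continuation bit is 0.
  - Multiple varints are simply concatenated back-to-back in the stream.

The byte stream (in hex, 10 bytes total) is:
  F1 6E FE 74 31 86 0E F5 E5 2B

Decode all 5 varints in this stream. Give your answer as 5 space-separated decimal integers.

Answer: 14193 14974 49 1798 717557

Derivation:
  byte[0]=0xF1 cont=1 payload=0x71=113: acc |= 113<<0 -> acc=113 shift=7
  byte[1]=0x6E cont=0 payload=0x6E=110: acc |= 110<<7 -> acc=14193 shift=14 [end]
Varint 1: bytes[0:2] = F1 6E -> value 14193 (2 byte(s))
  byte[2]=0xFE cont=1 payload=0x7E=126: acc |= 126<<0 -> acc=126 shift=7
  byte[3]=0x74 cont=0 payload=0x74=116: acc |= 116<<7 -> acc=14974 shift=14 [end]
Varint 2: bytes[2:4] = FE 74 -> value 14974 (2 byte(s))
  byte[4]=0x31 cont=0 payload=0x31=49: acc |= 49<<0 -> acc=49 shift=7 [end]
Varint 3: bytes[4:5] = 31 -> value 49 (1 byte(s))
  byte[5]=0x86 cont=1 payload=0x06=6: acc |= 6<<0 -> acc=6 shift=7
  byte[6]=0x0E cont=0 payload=0x0E=14: acc |= 14<<7 -> acc=1798 shift=14 [end]
Varint 4: bytes[5:7] = 86 0E -> value 1798 (2 byte(s))
  byte[7]=0xF5 cont=1 payload=0x75=117: acc |= 117<<0 -> acc=117 shift=7
  byte[8]=0xE5 cont=1 payload=0x65=101: acc |= 101<<7 -> acc=13045 shift=14
  byte[9]=0x2B cont=0 payload=0x2B=43: acc |= 43<<14 -> acc=717557 shift=21 [end]
Varint 5: bytes[7:10] = F5 E5 2B -> value 717557 (3 byte(s))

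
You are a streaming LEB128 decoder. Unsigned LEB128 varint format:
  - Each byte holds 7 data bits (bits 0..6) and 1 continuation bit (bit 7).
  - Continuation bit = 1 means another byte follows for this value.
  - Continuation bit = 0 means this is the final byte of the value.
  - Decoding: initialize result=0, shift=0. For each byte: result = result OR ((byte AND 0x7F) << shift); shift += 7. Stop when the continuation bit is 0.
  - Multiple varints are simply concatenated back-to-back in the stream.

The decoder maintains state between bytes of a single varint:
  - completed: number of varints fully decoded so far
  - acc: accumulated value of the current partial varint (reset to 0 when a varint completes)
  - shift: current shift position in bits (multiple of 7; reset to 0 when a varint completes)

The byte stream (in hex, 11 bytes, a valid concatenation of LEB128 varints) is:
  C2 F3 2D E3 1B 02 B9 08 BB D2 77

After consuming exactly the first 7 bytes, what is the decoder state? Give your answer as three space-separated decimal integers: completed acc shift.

Answer: 3 57 7

Derivation:
byte[0]=0xC2 cont=1 payload=0x42: acc |= 66<<0 -> completed=0 acc=66 shift=7
byte[1]=0xF3 cont=1 payload=0x73: acc |= 115<<7 -> completed=0 acc=14786 shift=14
byte[2]=0x2D cont=0 payload=0x2D: varint #1 complete (value=752066); reset -> completed=1 acc=0 shift=0
byte[3]=0xE3 cont=1 payload=0x63: acc |= 99<<0 -> completed=1 acc=99 shift=7
byte[4]=0x1B cont=0 payload=0x1B: varint #2 complete (value=3555); reset -> completed=2 acc=0 shift=0
byte[5]=0x02 cont=0 payload=0x02: varint #3 complete (value=2); reset -> completed=3 acc=0 shift=0
byte[6]=0xB9 cont=1 payload=0x39: acc |= 57<<0 -> completed=3 acc=57 shift=7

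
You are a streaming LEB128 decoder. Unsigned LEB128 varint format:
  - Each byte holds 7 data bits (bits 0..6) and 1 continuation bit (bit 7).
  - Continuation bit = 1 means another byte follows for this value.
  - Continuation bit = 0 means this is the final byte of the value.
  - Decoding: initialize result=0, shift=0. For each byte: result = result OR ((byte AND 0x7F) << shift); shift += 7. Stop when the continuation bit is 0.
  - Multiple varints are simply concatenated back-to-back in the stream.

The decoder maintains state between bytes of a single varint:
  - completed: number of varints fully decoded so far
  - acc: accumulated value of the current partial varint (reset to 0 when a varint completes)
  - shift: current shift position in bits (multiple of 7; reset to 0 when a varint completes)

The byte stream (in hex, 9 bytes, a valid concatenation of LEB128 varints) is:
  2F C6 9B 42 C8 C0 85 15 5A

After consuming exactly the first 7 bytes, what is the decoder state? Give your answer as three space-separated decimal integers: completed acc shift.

byte[0]=0x2F cont=0 payload=0x2F: varint #1 complete (value=47); reset -> completed=1 acc=0 shift=0
byte[1]=0xC6 cont=1 payload=0x46: acc |= 70<<0 -> completed=1 acc=70 shift=7
byte[2]=0x9B cont=1 payload=0x1B: acc |= 27<<7 -> completed=1 acc=3526 shift=14
byte[3]=0x42 cont=0 payload=0x42: varint #2 complete (value=1084870); reset -> completed=2 acc=0 shift=0
byte[4]=0xC8 cont=1 payload=0x48: acc |= 72<<0 -> completed=2 acc=72 shift=7
byte[5]=0xC0 cont=1 payload=0x40: acc |= 64<<7 -> completed=2 acc=8264 shift=14
byte[6]=0x85 cont=1 payload=0x05: acc |= 5<<14 -> completed=2 acc=90184 shift=21

Answer: 2 90184 21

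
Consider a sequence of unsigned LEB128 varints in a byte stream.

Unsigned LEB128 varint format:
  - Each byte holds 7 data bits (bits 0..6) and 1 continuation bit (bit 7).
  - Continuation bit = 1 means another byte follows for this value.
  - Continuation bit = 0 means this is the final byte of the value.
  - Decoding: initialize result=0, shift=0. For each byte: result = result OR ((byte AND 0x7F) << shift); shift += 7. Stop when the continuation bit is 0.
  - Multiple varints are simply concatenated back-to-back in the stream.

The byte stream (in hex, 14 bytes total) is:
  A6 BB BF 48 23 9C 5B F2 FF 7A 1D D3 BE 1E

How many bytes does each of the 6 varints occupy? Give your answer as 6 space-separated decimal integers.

  byte[0]=0xA6 cont=1 payload=0x26=38: acc |= 38<<0 -> acc=38 shift=7
  byte[1]=0xBB cont=1 payload=0x3B=59: acc |= 59<<7 -> acc=7590 shift=14
  byte[2]=0xBF cont=1 payload=0x3F=63: acc |= 63<<14 -> acc=1039782 shift=21
  byte[3]=0x48 cont=0 payload=0x48=72: acc |= 72<<21 -> acc=152034726 shift=28 [end]
Varint 1: bytes[0:4] = A6 BB BF 48 -> value 152034726 (4 byte(s))
  byte[4]=0x23 cont=0 payload=0x23=35: acc |= 35<<0 -> acc=35 shift=7 [end]
Varint 2: bytes[4:5] = 23 -> value 35 (1 byte(s))
  byte[5]=0x9C cont=1 payload=0x1C=28: acc |= 28<<0 -> acc=28 shift=7
  byte[6]=0x5B cont=0 payload=0x5B=91: acc |= 91<<7 -> acc=11676 shift=14 [end]
Varint 3: bytes[5:7] = 9C 5B -> value 11676 (2 byte(s))
  byte[7]=0xF2 cont=1 payload=0x72=114: acc |= 114<<0 -> acc=114 shift=7
  byte[8]=0xFF cont=1 payload=0x7F=127: acc |= 127<<7 -> acc=16370 shift=14
  byte[9]=0x7A cont=0 payload=0x7A=122: acc |= 122<<14 -> acc=2015218 shift=21 [end]
Varint 4: bytes[7:10] = F2 FF 7A -> value 2015218 (3 byte(s))
  byte[10]=0x1D cont=0 payload=0x1D=29: acc |= 29<<0 -> acc=29 shift=7 [end]
Varint 5: bytes[10:11] = 1D -> value 29 (1 byte(s))
  byte[11]=0xD3 cont=1 payload=0x53=83: acc |= 83<<0 -> acc=83 shift=7
  byte[12]=0xBE cont=1 payload=0x3E=62: acc |= 62<<7 -> acc=8019 shift=14
  byte[13]=0x1E cont=0 payload=0x1E=30: acc |= 30<<14 -> acc=499539 shift=21 [end]
Varint 6: bytes[11:14] = D3 BE 1E -> value 499539 (3 byte(s))

Answer: 4 1 2 3 1 3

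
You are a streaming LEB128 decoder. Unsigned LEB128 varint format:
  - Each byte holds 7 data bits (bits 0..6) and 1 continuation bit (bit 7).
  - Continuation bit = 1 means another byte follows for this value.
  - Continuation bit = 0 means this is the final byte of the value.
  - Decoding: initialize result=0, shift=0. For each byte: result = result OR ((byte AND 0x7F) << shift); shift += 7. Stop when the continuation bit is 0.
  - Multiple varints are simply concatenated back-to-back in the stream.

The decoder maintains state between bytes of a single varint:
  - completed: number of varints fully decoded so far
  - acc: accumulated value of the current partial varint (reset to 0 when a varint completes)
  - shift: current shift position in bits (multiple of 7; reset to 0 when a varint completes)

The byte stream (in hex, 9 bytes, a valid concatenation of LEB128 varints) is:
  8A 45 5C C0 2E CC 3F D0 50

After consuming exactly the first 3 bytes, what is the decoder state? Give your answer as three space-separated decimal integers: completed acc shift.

byte[0]=0x8A cont=1 payload=0x0A: acc |= 10<<0 -> completed=0 acc=10 shift=7
byte[1]=0x45 cont=0 payload=0x45: varint #1 complete (value=8842); reset -> completed=1 acc=0 shift=0
byte[2]=0x5C cont=0 payload=0x5C: varint #2 complete (value=92); reset -> completed=2 acc=0 shift=0

Answer: 2 0 0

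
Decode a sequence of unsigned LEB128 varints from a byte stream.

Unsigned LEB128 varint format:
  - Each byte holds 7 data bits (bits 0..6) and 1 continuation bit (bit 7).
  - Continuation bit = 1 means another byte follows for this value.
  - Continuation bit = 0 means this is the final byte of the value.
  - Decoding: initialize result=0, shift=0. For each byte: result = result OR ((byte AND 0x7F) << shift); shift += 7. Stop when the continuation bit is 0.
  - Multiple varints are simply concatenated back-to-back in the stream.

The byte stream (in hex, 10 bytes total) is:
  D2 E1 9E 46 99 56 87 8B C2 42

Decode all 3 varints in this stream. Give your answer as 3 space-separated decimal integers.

Answer: 147304658 11033 139494791

Derivation:
  byte[0]=0xD2 cont=1 payload=0x52=82: acc |= 82<<0 -> acc=82 shift=7
  byte[1]=0xE1 cont=1 payload=0x61=97: acc |= 97<<7 -> acc=12498 shift=14
  byte[2]=0x9E cont=1 payload=0x1E=30: acc |= 30<<14 -> acc=504018 shift=21
  byte[3]=0x46 cont=0 payload=0x46=70: acc |= 70<<21 -> acc=147304658 shift=28 [end]
Varint 1: bytes[0:4] = D2 E1 9E 46 -> value 147304658 (4 byte(s))
  byte[4]=0x99 cont=1 payload=0x19=25: acc |= 25<<0 -> acc=25 shift=7
  byte[5]=0x56 cont=0 payload=0x56=86: acc |= 86<<7 -> acc=11033 shift=14 [end]
Varint 2: bytes[4:6] = 99 56 -> value 11033 (2 byte(s))
  byte[6]=0x87 cont=1 payload=0x07=7: acc |= 7<<0 -> acc=7 shift=7
  byte[7]=0x8B cont=1 payload=0x0B=11: acc |= 11<<7 -> acc=1415 shift=14
  byte[8]=0xC2 cont=1 payload=0x42=66: acc |= 66<<14 -> acc=1082759 shift=21
  byte[9]=0x42 cont=0 payload=0x42=66: acc |= 66<<21 -> acc=139494791 shift=28 [end]
Varint 3: bytes[6:10] = 87 8B C2 42 -> value 139494791 (4 byte(s))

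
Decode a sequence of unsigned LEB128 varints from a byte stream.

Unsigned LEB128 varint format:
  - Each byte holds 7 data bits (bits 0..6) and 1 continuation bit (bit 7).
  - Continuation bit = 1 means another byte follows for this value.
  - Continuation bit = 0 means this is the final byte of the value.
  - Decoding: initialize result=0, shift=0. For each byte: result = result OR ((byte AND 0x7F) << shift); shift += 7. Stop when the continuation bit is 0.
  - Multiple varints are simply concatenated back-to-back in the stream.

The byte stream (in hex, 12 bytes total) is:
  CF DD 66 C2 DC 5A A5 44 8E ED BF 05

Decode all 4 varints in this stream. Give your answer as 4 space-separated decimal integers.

  byte[0]=0xCF cont=1 payload=0x4F=79: acc |= 79<<0 -> acc=79 shift=7
  byte[1]=0xDD cont=1 payload=0x5D=93: acc |= 93<<7 -> acc=11983 shift=14
  byte[2]=0x66 cont=0 payload=0x66=102: acc |= 102<<14 -> acc=1683151 shift=21 [end]
Varint 1: bytes[0:3] = CF DD 66 -> value 1683151 (3 byte(s))
  byte[3]=0xC2 cont=1 payload=0x42=66: acc |= 66<<0 -> acc=66 shift=7
  byte[4]=0xDC cont=1 payload=0x5C=92: acc |= 92<<7 -> acc=11842 shift=14
  byte[5]=0x5A cont=0 payload=0x5A=90: acc |= 90<<14 -> acc=1486402 shift=21 [end]
Varint 2: bytes[3:6] = C2 DC 5A -> value 1486402 (3 byte(s))
  byte[6]=0xA5 cont=1 payload=0x25=37: acc |= 37<<0 -> acc=37 shift=7
  byte[7]=0x44 cont=0 payload=0x44=68: acc |= 68<<7 -> acc=8741 shift=14 [end]
Varint 3: bytes[6:8] = A5 44 -> value 8741 (2 byte(s))
  byte[8]=0x8E cont=1 payload=0x0E=14: acc |= 14<<0 -> acc=14 shift=7
  byte[9]=0xED cont=1 payload=0x6D=109: acc |= 109<<7 -> acc=13966 shift=14
  byte[10]=0xBF cont=1 payload=0x3F=63: acc |= 63<<14 -> acc=1046158 shift=21
  byte[11]=0x05 cont=0 payload=0x05=5: acc |= 5<<21 -> acc=11531918 shift=28 [end]
Varint 4: bytes[8:12] = 8E ED BF 05 -> value 11531918 (4 byte(s))

Answer: 1683151 1486402 8741 11531918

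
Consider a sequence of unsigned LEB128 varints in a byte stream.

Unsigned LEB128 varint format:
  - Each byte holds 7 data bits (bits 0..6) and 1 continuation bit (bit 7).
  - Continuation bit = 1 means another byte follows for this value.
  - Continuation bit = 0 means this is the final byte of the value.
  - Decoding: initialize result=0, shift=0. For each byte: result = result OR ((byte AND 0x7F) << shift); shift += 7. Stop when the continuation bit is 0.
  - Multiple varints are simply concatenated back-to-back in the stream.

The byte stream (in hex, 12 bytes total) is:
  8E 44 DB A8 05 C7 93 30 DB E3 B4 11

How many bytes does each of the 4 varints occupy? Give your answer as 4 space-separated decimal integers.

  byte[0]=0x8E cont=1 payload=0x0E=14: acc |= 14<<0 -> acc=14 shift=7
  byte[1]=0x44 cont=0 payload=0x44=68: acc |= 68<<7 -> acc=8718 shift=14 [end]
Varint 1: bytes[0:2] = 8E 44 -> value 8718 (2 byte(s))
  byte[2]=0xDB cont=1 payload=0x5B=91: acc |= 91<<0 -> acc=91 shift=7
  byte[3]=0xA8 cont=1 payload=0x28=40: acc |= 40<<7 -> acc=5211 shift=14
  byte[4]=0x05 cont=0 payload=0x05=5: acc |= 5<<14 -> acc=87131 shift=21 [end]
Varint 2: bytes[2:5] = DB A8 05 -> value 87131 (3 byte(s))
  byte[5]=0xC7 cont=1 payload=0x47=71: acc |= 71<<0 -> acc=71 shift=7
  byte[6]=0x93 cont=1 payload=0x13=19: acc |= 19<<7 -> acc=2503 shift=14
  byte[7]=0x30 cont=0 payload=0x30=48: acc |= 48<<14 -> acc=788935 shift=21 [end]
Varint 3: bytes[5:8] = C7 93 30 -> value 788935 (3 byte(s))
  byte[8]=0xDB cont=1 payload=0x5B=91: acc |= 91<<0 -> acc=91 shift=7
  byte[9]=0xE3 cont=1 payload=0x63=99: acc |= 99<<7 -> acc=12763 shift=14
  byte[10]=0xB4 cont=1 payload=0x34=52: acc |= 52<<14 -> acc=864731 shift=21
  byte[11]=0x11 cont=0 payload=0x11=17: acc |= 17<<21 -> acc=36516315 shift=28 [end]
Varint 4: bytes[8:12] = DB E3 B4 11 -> value 36516315 (4 byte(s))

Answer: 2 3 3 4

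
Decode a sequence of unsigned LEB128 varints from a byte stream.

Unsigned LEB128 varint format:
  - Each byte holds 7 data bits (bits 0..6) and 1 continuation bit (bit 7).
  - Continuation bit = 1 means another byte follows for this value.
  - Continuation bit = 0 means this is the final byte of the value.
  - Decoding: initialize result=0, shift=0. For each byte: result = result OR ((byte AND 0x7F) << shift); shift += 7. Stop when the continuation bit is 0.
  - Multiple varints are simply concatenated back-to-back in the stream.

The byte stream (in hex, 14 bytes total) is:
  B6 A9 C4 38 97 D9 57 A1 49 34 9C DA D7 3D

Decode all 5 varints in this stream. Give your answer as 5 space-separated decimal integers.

Answer: 118559926 1436823 9377 52 129363228

Derivation:
  byte[0]=0xB6 cont=1 payload=0x36=54: acc |= 54<<0 -> acc=54 shift=7
  byte[1]=0xA9 cont=1 payload=0x29=41: acc |= 41<<7 -> acc=5302 shift=14
  byte[2]=0xC4 cont=1 payload=0x44=68: acc |= 68<<14 -> acc=1119414 shift=21
  byte[3]=0x38 cont=0 payload=0x38=56: acc |= 56<<21 -> acc=118559926 shift=28 [end]
Varint 1: bytes[0:4] = B6 A9 C4 38 -> value 118559926 (4 byte(s))
  byte[4]=0x97 cont=1 payload=0x17=23: acc |= 23<<0 -> acc=23 shift=7
  byte[5]=0xD9 cont=1 payload=0x59=89: acc |= 89<<7 -> acc=11415 shift=14
  byte[6]=0x57 cont=0 payload=0x57=87: acc |= 87<<14 -> acc=1436823 shift=21 [end]
Varint 2: bytes[4:7] = 97 D9 57 -> value 1436823 (3 byte(s))
  byte[7]=0xA1 cont=1 payload=0x21=33: acc |= 33<<0 -> acc=33 shift=7
  byte[8]=0x49 cont=0 payload=0x49=73: acc |= 73<<7 -> acc=9377 shift=14 [end]
Varint 3: bytes[7:9] = A1 49 -> value 9377 (2 byte(s))
  byte[9]=0x34 cont=0 payload=0x34=52: acc |= 52<<0 -> acc=52 shift=7 [end]
Varint 4: bytes[9:10] = 34 -> value 52 (1 byte(s))
  byte[10]=0x9C cont=1 payload=0x1C=28: acc |= 28<<0 -> acc=28 shift=7
  byte[11]=0xDA cont=1 payload=0x5A=90: acc |= 90<<7 -> acc=11548 shift=14
  byte[12]=0xD7 cont=1 payload=0x57=87: acc |= 87<<14 -> acc=1436956 shift=21
  byte[13]=0x3D cont=0 payload=0x3D=61: acc |= 61<<21 -> acc=129363228 shift=28 [end]
Varint 5: bytes[10:14] = 9C DA D7 3D -> value 129363228 (4 byte(s))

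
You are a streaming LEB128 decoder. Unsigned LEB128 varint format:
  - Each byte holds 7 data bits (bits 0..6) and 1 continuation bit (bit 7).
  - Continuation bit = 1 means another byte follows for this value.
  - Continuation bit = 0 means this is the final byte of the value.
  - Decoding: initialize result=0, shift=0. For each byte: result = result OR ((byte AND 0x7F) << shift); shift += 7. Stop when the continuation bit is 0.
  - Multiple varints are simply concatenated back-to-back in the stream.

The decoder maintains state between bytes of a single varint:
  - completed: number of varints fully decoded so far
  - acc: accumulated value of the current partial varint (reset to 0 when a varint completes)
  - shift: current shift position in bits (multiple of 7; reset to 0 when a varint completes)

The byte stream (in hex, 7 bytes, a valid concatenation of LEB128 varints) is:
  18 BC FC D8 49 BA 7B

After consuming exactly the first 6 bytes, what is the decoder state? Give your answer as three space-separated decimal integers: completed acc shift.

Answer: 2 58 7

Derivation:
byte[0]=0x18 cont=0 payload=0x18: varint #1 complete (value=24); reset -> completed=1 acc=0 shift=0
byte[1]=0xBC cont=1 payload=0x3C: acc |= 60<<0 -> completed=1 acc=60 shift=7
byte[2]=0xFC cont=1 payload=0x7C: acc |= 124<<7 -> completed=1 acc=15932 shift=14
byte[3]=0xD8 cont=1 payload=0x58: acc |= 88<<14 -> completed=1 acc=1457724 shift=21
byte[4]=0x49 cont=0 payload=0x49: varint #2 complete (value=154549820); reset -> completed=2 acc=0 shift=0
byte[5]=0xBA cont=1 payload=0x3A: acc |= 58<<0 -> completed=2 acc=58 shift=7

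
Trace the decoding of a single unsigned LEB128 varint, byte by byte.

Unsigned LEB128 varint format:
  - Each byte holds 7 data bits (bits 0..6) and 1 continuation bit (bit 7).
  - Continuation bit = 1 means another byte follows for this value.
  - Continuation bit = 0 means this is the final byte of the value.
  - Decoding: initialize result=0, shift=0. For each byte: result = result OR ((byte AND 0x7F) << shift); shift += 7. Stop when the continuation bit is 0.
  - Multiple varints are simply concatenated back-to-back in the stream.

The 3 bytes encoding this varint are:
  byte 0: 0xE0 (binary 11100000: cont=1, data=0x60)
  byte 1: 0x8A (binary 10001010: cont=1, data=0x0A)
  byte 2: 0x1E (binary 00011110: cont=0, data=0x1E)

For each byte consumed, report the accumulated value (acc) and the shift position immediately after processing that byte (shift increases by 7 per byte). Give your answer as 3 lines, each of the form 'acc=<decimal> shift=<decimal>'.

byte 0=0xE0: payload=0x60=96, contrib = 96<<0 = 96; acc -> 96, shift -> 7
byte 1=0x8A: payload=0x0A=10, contrib = 10<<7 = 1280; acc -> 1376, shift -> 14
byte 2=0x1E: payload=0x1E=30, contrib = 30<<14 = 491520; acc -> 492896, shift -> 21

Answer: acc=96 shift=7
acc=1376 shift=14
acc=492896 shift=21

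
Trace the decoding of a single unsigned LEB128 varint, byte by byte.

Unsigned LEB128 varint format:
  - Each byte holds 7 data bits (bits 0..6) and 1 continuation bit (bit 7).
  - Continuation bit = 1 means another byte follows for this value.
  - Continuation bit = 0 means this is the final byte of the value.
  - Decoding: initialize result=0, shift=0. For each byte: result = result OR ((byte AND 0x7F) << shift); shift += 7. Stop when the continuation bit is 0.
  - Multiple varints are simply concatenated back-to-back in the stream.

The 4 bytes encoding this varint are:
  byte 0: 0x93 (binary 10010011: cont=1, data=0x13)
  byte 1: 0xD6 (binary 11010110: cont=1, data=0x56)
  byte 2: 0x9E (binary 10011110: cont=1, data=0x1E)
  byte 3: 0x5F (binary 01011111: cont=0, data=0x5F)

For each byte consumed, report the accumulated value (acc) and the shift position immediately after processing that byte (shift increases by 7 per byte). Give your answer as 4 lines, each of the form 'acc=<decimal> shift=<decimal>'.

Answer: acc=19 shift=7
acc=11027 shift=14
acc=502547 shift=21
acc=199731987 shift=28

Derivation:
byte 0=0x93: payload=0x13=19, contrib = 19<<0 = 19; acc -> 19, shift -> 7
byte 1=0xD6: payload=0x56=86, contrib = 86<<7 = 11008; acc -> 11027, shift -> 14
byte 2=0x9E: payload=0x1E=30, contrib = 30<<14 = 491520; acc -> 502547, shift -> 21
byte 3=0x5F: payload=0x5F=95, contrib = 95<<21 = 199229440; acc -> 199731987, shift -> 28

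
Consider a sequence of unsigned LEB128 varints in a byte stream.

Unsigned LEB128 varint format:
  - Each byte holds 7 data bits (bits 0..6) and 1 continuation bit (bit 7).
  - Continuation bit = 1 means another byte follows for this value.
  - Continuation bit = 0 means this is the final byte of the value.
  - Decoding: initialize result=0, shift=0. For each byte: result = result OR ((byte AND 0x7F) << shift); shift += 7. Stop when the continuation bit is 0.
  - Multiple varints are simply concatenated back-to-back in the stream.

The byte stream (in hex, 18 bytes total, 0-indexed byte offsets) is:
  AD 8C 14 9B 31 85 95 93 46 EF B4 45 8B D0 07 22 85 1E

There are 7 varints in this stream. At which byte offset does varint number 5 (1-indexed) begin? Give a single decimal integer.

Answer: 12

Derivation:
  byte[0]=0xAD cont=1 payload=0x2D=45: acc |= 45<<0 -> acc=45 shift=7
  byte[1]=0x8C cont=1 payload=0x0C=12: acc |= 12<<7 -> acc=1581 shift=14
  byte[2]=0x14 cont=0 payload=0x14=20: acc |= 20<<14 -> acc=329261 shift=21 [end]
Varint 1: bytes[0:3] = AD 8C 14 -> value 329261 (3 byte(s))
  byte[3]=0x9B cont=1 payload=0x1B=27: acc |= 27<<0 -> acc=27 shift=7
  byte[4]=0x31 cont=0 payload=0x31=49: acc |= 49<<7 -> acc=6299 shift=14 [end]
Varint 2: bytes[3:5] = 9B 31 -> value 6299 (2 byte(s))
  byte[5]=0x85 cont=1 payload=0x05=5: acc |= 5<<0 -> acc=5 shift=7
  byte[6]=0x95 cont=1 payload=0x15=21: acc |= 21<<7 -> acc=2693 shift=14
  byte[7]=0x93 cont=1 payload=0x13=19: acc |= 19<<14 -> acc=313989 shift=21
  byte[8]=0x46 cont=0 payload=0x46=70: acc |= 70<<21 -> acc=147114629 shift=28 [end]
Varint 3: bytes[5:9] = 85 95 93 46 -> value 147114629 (4 byte(s))
  byte[9]=0xEF cont=1 payload=0x6F=111: acc |= 111<<0 -> acc=111 shift=7
  byte[10]=0xB4 cont=1 payload=0x34=52: acc |= 52<<7 -> acc=6767 shift=14
  byte[11]=0x45 cont=0 payload=0x45=69: acc |= 69<<14 -> acc=1137263 shift=21 [end]
Varint 4: bytes[9:12] = EF B4 45 -> value 1137263 (3 byte(s))
  byte[12]=0x8B cont=1 payload=0x0B=11: acc |= 11<<0 -> acc=11 shift=7
  byte[13]=0xD0 cont=1 payload=0x50=80: acc |= 80<<7 -> acc=10251 shift=14
  byte[14]=0x07 cont=0 payload=0x07=7: acc |= 7<<14 -> acc=124939 shift=21 [end]
Varint 5: bytes[12:15] = 8B D0 07 -> value 124939 (3 byte(s))
  byte[15]=0x22 cont=0 payload=0x22=34: acc |= 34<<0 -> acc=34 shift=7 [end]
Varint 6: bytes[15:16] = 22 -> value 34 (1 byte(s))
  byte[16]=0x85 cont=1 payload=0x05=5: acc |= 5<<0 -> acc=5 shift=7
  byte[17]=0x1E cont=0 payload=0x1E=30: acc |= 30<<7 -> acc=3845 shift=14 [end]
Varint 7: bytes[16:18] = 85 1E -> value 3845 (2 byte(s))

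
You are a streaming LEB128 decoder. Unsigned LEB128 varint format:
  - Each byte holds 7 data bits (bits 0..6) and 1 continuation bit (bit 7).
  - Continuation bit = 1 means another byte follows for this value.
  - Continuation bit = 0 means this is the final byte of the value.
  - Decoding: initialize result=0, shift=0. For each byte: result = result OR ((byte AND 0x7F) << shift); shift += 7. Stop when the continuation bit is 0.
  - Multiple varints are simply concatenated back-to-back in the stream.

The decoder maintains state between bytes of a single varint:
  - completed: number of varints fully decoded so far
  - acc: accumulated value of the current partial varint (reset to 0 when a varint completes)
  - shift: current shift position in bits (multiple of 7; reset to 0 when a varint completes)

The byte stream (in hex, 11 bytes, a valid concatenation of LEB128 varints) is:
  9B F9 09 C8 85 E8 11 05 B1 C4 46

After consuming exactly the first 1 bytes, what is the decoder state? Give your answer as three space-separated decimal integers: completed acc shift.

Answer: 0 27 7

Derivation:
byte[0]=0x9B cont=1 payload=0x1B: acc |= 27<<0 -> completed=0 acc=27 shift=7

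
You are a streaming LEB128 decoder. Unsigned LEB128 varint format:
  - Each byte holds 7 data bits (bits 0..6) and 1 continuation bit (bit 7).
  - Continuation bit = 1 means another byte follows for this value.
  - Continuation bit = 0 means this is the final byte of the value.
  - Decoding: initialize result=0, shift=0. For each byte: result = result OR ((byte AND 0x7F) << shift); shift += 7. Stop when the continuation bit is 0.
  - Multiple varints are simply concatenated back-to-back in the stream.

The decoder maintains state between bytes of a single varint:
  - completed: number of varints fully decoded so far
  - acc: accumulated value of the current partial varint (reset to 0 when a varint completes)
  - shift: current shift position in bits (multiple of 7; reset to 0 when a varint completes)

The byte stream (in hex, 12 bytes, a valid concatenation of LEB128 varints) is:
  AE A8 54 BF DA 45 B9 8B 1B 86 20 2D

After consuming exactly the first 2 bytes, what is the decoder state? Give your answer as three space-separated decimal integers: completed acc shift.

byte[0]=0xAE cont=1 payload=0x2E: acc |= 46<<0 -> completed=0 acc=46 shift=7
byte[1]=0xA8 cont=1 payload=0x28: acc |= 40<<7 -> completed=0 acc=5166 shift=14

Answer: 0 5166 14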